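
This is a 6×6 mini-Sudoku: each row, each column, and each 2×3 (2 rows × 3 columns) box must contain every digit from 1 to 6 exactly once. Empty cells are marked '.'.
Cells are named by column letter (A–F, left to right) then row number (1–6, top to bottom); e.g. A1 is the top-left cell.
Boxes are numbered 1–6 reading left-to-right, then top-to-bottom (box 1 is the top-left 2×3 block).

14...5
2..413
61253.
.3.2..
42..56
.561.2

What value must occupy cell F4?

1

Cell F4 itself could take any of {1, 4} by direct elimination.
Consider where 1 can go in box 4.
F3 is out (row 3 already has a 1).
E4 is out (column E already has a 1).
So the only cell in box 4 that can hold 1 is F4.
Therefore F4 = 1.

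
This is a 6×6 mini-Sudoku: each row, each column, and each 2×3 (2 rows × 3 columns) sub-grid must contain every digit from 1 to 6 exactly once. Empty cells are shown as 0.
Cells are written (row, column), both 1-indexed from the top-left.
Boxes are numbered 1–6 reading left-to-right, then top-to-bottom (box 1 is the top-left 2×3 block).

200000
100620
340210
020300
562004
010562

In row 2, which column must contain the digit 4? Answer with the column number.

Consider where 4 can go in row 2.
(2,2) is out (column 2 already has a 4).
(2,6) is out (column 6 already has a 4).
So the only cell in row 2 that can hold 4 is (2,3).
That is column 3.

3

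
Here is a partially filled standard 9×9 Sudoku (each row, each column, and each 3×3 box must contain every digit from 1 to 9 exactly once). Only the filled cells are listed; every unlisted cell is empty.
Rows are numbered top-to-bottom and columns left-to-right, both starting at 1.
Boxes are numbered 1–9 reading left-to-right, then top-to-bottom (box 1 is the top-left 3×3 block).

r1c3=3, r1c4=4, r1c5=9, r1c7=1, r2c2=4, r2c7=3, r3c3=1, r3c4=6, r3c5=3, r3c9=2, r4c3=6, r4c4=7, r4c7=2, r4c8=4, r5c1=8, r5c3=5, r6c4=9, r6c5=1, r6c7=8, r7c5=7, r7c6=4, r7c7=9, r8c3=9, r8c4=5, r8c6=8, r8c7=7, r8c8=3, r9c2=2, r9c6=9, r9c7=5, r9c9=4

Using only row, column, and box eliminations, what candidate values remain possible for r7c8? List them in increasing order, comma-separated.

1,2,6,8

Row 7 already contains {4, 7, 9}.
Column 8 already contains {3, 4}.
Its 3×3 block (box 9) already contains {3, 4, 5, 7, 9}.
Removing those from 1–9 leaves {1, 2, 6, 8} as the candidates for r7c8.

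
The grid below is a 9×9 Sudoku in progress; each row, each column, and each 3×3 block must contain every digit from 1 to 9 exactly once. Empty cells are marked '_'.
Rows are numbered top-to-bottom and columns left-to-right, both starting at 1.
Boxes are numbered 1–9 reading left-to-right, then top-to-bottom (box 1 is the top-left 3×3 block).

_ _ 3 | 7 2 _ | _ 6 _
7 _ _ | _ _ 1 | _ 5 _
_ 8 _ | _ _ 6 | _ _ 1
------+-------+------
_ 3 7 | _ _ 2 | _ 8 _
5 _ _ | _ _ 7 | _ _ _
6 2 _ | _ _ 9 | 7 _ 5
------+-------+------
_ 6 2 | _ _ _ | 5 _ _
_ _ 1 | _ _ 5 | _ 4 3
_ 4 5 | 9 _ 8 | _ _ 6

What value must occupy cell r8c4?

Cell r8c4 itself could take any of {2, 6} by direct elimination.
Consider where 2 can go in column 4.
r2c4 is out (box 2 already has a 2). r3c4 is out (box 2 already has a 2). r4c4 is out (row 4 already has a 2). r5c4 is out (box 5 already has a 2). The remaining empty cells in column 4 are similarly blocked.
So the only cell in column 4 that can hold 2 is r8c4.
Therefore r8c4 = 2.

2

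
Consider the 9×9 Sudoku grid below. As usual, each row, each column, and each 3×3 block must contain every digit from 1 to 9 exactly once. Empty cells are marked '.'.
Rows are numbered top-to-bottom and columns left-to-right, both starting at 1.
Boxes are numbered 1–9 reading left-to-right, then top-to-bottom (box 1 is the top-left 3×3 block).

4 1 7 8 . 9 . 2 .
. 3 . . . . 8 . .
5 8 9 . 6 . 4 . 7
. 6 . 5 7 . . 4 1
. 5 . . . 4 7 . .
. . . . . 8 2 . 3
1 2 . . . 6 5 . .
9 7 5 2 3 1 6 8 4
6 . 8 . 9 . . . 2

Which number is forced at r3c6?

Cell r3c6 itself could take any of {2, 3} by direct elimination.
Consider where 2 can go in row 3.
r3c4 is out (column 4 already has a 2).
r3c8 is out (column 8 already has a 2).
So the only cell in row 3 that can hold 2 is r3c6.
Therefore r3c6 = 2.

2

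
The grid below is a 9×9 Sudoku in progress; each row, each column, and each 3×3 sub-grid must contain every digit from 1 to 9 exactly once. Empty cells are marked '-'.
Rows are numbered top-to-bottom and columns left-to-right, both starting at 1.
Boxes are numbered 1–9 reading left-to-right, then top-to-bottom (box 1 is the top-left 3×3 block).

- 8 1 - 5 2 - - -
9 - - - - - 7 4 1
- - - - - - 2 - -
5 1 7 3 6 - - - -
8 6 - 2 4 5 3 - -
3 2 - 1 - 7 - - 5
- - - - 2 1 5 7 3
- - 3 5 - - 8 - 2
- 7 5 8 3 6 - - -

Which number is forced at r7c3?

Cell r7c3 itself could take any of {4, 6, 8, 9} by direct elimination.
Consider where 8 can go in box 7.
r7c1 is out (column 1 already has a 8).
r7c2 is out (column 2 already has a 8).
r8c1 is out (row 8 already has a 8).
r8c2 is out (row 8 already has a 8).
r9c1 is out (row 9 already has a 8).
So the only cell in box 7 that can hold 8 is r7c3.
Therefore r7c3 = 8.

8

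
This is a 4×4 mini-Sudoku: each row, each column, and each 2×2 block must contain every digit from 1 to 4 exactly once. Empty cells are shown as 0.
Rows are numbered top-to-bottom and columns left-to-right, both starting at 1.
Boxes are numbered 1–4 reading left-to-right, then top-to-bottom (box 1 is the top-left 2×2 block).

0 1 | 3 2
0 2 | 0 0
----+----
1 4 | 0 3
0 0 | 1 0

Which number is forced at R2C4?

Cell R2C4 itself could take any of {1, 4} by direct elimination.
Consider where 1 can go in box 2.
R2C3 is out (column 3 already has a 1).
So the only cell in box 2 that can hold 1 is R2C4.
Therefore R2C4 = 1.

1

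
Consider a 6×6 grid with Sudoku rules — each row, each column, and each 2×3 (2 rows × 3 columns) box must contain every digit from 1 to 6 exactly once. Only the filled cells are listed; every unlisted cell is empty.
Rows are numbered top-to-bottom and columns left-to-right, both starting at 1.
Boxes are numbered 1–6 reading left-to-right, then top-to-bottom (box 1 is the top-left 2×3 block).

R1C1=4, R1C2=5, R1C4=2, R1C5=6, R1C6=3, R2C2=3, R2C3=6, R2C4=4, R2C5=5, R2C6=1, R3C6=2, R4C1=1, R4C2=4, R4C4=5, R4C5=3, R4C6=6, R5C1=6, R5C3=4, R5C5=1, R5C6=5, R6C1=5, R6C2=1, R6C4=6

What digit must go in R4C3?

Row 4 already contains {1, 3, 4, 5, 6}.
Column 3 already contains {4, 6}.
Its 2×3 block (box 3) already contains {1, 4}.
The only value from 1–6 not eliminated is 2, so R4C3 = 2.

2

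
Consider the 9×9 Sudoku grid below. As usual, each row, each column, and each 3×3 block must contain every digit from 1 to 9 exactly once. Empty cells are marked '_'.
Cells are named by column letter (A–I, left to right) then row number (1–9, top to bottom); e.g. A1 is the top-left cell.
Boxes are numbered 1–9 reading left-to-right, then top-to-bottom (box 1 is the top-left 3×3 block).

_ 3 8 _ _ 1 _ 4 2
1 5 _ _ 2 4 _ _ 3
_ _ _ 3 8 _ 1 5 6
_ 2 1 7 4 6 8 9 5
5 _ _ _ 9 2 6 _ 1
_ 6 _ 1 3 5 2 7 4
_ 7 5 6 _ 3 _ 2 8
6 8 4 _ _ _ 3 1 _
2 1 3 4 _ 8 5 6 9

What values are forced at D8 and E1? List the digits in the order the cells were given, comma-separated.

2,6

For D8:
  Consider where 2 can go in box 8.
  E7 is out (row 7 already has a 2).
  E8 is out (column E already has a 2).
  F8 is out (column F already has a 2).
  E9 is out (row 9 already has a 2).
  So the only cell in box 8 that can hold 2 is D8.
  So D8 = 2.
For E1:
  Consider where 6 can go in column E.
  E7 is out (row 7 already has a 6).
  E8 is out (row 8 already has a 6).
  E9 is out (row 9 already has a 6).
  So the only cell in column E that can hold 6 is E1.
  So E1 = 6.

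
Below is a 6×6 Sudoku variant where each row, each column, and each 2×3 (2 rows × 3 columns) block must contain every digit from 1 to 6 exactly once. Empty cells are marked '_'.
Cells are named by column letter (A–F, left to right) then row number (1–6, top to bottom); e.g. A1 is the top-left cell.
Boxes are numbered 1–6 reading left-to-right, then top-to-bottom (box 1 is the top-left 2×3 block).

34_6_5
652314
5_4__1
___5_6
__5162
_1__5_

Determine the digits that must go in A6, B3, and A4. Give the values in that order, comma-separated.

2,6,1

For A6:
  Consider where 2 can go in box 5.
  A5 is out (row 5 already has a 2).
  B5 is out (row 5 already has a 2).
  C6 is out (column C already has a 2).
  So the only cell in box 5 that can hold 2 is A6.
  So A6 = 2.
For B3:
  Consider where 6 can go in column B.
  B4 is out (row 4 already has a 6).
  B5 is out (row 5 already has a 6).
  So the only cell in column B that can hold 6 is B3.
  So B3 = 6.
For A4:
  Consider where 1 can go in column A.
  A5 is out (row 5 already has a 1).
  A6 is out (row 6 already has a 1).
  So the only cell in column A that can hold 1 is A4.
  So A4 = 1.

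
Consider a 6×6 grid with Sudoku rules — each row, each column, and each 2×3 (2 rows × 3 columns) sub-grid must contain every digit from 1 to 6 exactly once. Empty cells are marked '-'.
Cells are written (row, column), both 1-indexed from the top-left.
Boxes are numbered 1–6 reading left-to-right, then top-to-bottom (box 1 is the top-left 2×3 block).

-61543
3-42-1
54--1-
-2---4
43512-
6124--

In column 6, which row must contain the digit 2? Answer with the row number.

Consider where 2 can go in column 6.
(5,6) is out (row 5 already has a 2).
(6,6) is out (row 6 already has a 2).
So the only cell in column 6 that can hold 2 is (3,6).
That is row 3.

3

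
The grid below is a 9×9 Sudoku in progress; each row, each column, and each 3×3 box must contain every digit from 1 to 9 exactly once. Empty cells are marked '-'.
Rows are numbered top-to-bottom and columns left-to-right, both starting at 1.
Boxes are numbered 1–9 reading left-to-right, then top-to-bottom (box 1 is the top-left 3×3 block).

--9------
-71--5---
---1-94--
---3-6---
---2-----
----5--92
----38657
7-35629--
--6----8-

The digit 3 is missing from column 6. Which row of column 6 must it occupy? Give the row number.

Consider where 3 can go in column 6.
R5C6 is out (box 5 already has a 3).
R6C6 is out (box 5 already has a 3).
R9C6 is out (box 8 already has a 3).
So the only cell in column 6 that can hold 3 is R1C6.
That is row 1.

1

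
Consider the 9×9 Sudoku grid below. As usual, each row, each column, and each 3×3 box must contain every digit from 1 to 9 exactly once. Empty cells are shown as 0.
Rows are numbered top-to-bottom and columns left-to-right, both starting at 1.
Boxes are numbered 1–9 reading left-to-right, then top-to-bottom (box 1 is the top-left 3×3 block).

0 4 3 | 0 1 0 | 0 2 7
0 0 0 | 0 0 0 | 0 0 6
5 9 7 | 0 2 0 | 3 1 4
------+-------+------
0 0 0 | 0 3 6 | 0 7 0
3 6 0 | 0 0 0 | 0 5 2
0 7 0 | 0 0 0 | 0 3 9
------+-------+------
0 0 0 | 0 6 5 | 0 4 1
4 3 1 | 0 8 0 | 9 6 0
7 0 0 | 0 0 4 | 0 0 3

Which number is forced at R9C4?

1

Cell R9C4 itself could take any of {1, 2, 9} by direct elimination.
Consider where 1 can go in row 9.
R9C2 is out (box 7 already has a 1).
R9C3 is out (column 3 already has a 1).
R9C5 is out (column 5 already has a 1).
R9C7 is out (box 9 already has a 1).
R9C8 is out (column 8 already has a 1).
So the only cell in row 9 that can hold 1 is R9C4.
Therefore R9C4 = 1.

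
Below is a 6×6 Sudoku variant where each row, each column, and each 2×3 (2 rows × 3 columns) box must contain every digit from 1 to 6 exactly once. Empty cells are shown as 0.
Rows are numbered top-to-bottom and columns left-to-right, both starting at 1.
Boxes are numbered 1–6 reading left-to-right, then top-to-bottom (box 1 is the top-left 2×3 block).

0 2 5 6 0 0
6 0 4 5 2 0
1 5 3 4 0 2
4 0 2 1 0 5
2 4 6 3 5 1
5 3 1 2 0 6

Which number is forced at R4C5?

Cell R4C5 itself could take any of {3, 6} by direct elimination.
Consider where 3 can go in box 4.
R3C5 is out (row 3 already has a 3).
So the only cell in box 4 that can hold 3 is R4C5.
Therefore R4C5 = 3.

3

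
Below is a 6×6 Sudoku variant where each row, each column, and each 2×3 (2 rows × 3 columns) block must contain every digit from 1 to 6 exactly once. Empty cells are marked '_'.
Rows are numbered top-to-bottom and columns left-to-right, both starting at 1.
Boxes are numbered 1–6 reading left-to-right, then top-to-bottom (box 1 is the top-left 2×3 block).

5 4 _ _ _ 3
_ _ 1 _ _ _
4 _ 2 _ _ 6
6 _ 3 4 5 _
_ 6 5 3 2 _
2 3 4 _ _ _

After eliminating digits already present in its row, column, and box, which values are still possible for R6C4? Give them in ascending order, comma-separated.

Row 6 already contains {2, 3, 4}.
Column 4 already contains {3, 4}.
Its 2×3 block (box 6) already contains {2, 3}.
Removing those from 1–6 leaves {1, 5, 6} as the candidates for R6C4.

1,5,6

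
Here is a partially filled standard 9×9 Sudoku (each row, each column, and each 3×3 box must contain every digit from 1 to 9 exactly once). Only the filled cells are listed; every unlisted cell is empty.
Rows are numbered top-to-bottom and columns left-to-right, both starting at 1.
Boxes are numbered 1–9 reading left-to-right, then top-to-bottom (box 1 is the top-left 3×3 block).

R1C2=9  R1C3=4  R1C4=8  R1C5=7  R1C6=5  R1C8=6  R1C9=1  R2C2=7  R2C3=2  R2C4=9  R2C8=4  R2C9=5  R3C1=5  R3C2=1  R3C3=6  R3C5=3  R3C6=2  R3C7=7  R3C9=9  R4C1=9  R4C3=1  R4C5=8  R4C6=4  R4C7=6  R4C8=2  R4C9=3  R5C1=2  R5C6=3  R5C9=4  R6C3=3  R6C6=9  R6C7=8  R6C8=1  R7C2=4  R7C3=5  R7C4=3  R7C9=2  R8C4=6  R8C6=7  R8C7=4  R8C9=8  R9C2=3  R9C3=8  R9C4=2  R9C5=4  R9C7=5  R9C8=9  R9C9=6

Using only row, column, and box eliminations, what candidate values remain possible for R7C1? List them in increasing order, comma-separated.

1,6,7

Row 7 already contains {2, 3, 4, 5}.
Column 1 already contains {2, 5, 9}.
Its 3×3 block (box 7) already contains {3, 4, 5, 8}.
Removing those from 1–9 leaves {1, 6, 7} as the candidates for R7C1.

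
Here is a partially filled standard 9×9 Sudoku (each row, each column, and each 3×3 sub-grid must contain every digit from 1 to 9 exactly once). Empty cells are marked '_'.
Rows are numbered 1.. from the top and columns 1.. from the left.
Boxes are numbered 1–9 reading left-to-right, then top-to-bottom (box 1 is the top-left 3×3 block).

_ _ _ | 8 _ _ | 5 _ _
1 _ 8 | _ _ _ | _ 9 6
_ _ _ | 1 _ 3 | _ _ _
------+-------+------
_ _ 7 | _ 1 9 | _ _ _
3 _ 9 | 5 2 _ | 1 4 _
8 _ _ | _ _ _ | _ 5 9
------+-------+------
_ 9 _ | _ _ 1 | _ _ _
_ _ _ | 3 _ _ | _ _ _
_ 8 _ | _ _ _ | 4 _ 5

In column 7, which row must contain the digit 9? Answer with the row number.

Consider where 9 can go in column 7.
row 2, column 7 is out (row 2 already has a 9).
row 3, column 7 is out (box 3 already has a 9).
row 4, column 7 is out (row 4 already has a 9).
row 6, column 7 is out (row 6 already has a 9).
row 7, column 7 is out (row 7 already has a 9).
So the only cell in column 7 that can hold 9 is row 8, column 7.
That is row 8.

8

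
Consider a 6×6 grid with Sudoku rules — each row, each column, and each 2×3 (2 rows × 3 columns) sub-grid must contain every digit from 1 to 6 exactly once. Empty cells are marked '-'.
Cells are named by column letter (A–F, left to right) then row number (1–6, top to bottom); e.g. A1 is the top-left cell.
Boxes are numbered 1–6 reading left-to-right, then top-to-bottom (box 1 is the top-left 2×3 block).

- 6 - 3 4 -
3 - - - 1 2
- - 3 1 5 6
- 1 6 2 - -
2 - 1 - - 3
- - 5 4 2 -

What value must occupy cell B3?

Cell B3 itself could take any of {2, 4} by direct elimination.
Consider where 2 can go in box 3.
A3 is out (column A already has a 2).
A4 is out (row 4 already has a 2).
So the only cell in box 3 that can hold 2 is B3.
Therefore B3 = 2.

2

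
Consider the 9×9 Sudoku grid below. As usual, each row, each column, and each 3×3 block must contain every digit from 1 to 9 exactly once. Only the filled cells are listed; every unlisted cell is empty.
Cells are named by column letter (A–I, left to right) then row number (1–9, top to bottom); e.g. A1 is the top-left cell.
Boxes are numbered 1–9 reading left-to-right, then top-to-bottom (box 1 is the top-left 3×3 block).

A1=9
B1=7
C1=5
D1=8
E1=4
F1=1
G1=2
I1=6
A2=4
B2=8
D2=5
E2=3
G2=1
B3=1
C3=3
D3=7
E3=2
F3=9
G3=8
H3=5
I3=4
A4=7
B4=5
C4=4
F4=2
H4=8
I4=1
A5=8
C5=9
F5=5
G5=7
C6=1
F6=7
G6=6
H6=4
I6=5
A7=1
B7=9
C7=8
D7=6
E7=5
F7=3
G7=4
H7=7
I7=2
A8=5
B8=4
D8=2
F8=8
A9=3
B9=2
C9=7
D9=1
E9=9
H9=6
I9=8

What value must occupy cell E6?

8

Row 6 already contains {1, 4, 5, 6, 7}.
Column E already contains {2, 3, 4, 5, 9}.
Its 3×3 block (box 5) already contains {2, 5, 7}.
The only value from 1–9 not eliminated is 8, so E6 = 8.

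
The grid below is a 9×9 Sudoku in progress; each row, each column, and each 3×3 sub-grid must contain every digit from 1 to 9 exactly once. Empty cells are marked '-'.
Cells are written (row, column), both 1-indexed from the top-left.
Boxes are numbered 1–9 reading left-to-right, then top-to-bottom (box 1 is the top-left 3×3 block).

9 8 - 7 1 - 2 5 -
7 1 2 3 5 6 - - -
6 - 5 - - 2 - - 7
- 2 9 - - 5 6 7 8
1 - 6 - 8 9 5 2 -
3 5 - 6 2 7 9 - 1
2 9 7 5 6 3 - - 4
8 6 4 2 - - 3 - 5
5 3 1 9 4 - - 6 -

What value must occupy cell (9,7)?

Cell (9,7) itself could take any of {7, 8} by direct elimination.
Consider where 7 can go in box 9.
(7,7) is out (row 7 already has a 7).
(7,8) is out (row 7 already has a 7).
(8,8) is out (column 8 already has a 7).
(9,9) is out (column 9 already has a 7).
So the only cell in box 9 that can hold 7 is (9,7).
Therefore (9,7) = 7.

7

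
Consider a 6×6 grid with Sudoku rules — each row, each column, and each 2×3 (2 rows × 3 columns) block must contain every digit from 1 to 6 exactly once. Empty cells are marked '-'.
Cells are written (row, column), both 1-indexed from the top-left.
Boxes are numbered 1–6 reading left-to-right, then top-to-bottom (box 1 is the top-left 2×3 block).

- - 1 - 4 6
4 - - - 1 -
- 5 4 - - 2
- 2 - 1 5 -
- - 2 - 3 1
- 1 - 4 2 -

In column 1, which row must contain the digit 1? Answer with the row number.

3

Consider where 1 can go in column 1.
(1,1) is out (row 1 already has a 1).
(4,1) is out (row 4 already has a 1).
(5,1) is out (row 5 already has a 1).
(6,1) is out (row 6 already has a 1).
So the only cell in column 1 that can hold 1 is (3,1).
That is row 3.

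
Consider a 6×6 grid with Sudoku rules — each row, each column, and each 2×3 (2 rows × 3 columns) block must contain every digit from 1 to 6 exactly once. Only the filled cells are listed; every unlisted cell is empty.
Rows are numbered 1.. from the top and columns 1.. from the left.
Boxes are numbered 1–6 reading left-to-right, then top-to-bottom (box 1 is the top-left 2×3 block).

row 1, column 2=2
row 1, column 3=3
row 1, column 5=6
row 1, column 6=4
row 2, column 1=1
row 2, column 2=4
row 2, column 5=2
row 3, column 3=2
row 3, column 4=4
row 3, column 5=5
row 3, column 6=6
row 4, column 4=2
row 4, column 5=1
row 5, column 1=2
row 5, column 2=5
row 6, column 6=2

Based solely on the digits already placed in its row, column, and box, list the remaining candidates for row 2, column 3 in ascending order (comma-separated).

5,6

Row 2 already contains {1, 2, 4}.
Column 3 already contains {2, 3}.
Its 2×3 block (box 1) already contains {1, 2, 3, 4}.
Removing those from 1–6 leaves {5, 6} as the candidates for row 2, column 3.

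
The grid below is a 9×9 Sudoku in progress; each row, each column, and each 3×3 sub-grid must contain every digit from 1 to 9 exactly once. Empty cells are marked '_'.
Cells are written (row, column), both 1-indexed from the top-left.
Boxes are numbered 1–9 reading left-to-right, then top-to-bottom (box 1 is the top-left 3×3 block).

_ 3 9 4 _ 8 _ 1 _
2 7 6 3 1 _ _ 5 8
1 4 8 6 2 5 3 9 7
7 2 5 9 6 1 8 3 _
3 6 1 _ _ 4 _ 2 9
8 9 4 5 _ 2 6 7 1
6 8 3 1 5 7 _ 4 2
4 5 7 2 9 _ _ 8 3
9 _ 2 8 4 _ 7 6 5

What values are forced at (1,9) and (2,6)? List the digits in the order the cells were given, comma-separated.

For (1,9):
  Row 1 already contains {1, 3, 4, 8, 9}.
  Column 9 already contains {1, 2, 3, 5, 7, 8, 9}.
  Its 3×3 block (box 3) already contains {1, 3, 5, 7, 8, 9}.
  The only value from 1–9 not eliminated is 6, so (1,9) = 6.
For (2,6):
  Row 2 already contains {1, 2, 3, 5, 6, 7, 8}.
  Column 6 already contains {1, 2, 4, 5, 7, 8}.
  Its 3×3 block (box 2) already contains {1, 2, 3, 4, 5, 6, 8}.
  The only value from 1–9 not eliminated is 9, so (2,6) = 9.

6,9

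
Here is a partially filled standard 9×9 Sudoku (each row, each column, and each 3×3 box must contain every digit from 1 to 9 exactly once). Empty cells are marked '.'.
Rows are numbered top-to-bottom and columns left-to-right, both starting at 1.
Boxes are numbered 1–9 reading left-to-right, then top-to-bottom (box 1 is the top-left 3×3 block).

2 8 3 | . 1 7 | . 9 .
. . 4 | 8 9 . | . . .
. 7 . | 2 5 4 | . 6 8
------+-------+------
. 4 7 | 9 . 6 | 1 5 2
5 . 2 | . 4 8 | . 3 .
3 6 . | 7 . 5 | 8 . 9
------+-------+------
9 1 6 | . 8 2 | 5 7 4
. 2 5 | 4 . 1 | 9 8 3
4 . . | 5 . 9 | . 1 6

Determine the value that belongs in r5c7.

Cell r5c7 itself could take any of {6, 7} by direct elimination.
Consider where 6 can go in column 7.
r1c7 is out (box 3 already has a 6).
r2c7 is out (box 3 already has a 6).
r3c7 is out (row 3 already has a 6).
r9c7 is out (row 9 already has a 6).
So the only cell in column 7 that can hold 6 is r5c7.
Therefore r5c7 = 6.

6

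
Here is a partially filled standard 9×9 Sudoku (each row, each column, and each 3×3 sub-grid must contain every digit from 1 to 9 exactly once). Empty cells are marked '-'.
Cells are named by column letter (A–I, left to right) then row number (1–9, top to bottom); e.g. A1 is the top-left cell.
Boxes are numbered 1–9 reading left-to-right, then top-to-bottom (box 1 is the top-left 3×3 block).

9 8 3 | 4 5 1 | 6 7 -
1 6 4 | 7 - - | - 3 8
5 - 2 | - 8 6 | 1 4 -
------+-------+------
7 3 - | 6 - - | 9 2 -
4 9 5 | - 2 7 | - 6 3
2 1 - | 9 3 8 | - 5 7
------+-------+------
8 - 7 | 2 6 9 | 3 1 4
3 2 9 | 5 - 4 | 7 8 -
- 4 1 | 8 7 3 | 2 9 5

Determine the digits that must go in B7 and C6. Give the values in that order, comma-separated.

For B7:
  Row 7 already contains {1, 2, 3, 4, 6, 7, 8, 9}.
  Column B already contains {1, 2, 3, 4, 6, 8, 9}.
  Its 3×3 block (box 7) already contains {1, 2, 3, 4, 7, 8, 9}.
  The only value from 1–9 not eliminated is 5, so B7 = 5.
For C6:
  Row 6 already contains {1, 2, 3, 5, 7, 8, 9}.
  Column C already contains {1, 2, 3, 4, 5, 7, 9}.
  Its 3×3 block (box 4) already contains {1, 2, 3, 4, 5, 7, 9}.
  The only value from 1–9 not eliminated is 6, so C6 = 6.

5,6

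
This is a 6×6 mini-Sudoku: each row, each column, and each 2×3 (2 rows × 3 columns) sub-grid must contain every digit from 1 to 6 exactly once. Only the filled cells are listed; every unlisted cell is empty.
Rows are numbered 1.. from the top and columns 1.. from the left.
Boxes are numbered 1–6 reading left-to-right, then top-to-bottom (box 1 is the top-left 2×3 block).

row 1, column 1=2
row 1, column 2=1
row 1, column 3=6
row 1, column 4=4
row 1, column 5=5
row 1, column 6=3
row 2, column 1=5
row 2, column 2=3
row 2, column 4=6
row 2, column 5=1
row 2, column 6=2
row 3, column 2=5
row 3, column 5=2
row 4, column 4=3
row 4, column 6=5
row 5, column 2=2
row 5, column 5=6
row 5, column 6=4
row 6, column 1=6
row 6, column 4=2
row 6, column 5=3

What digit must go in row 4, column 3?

2

Cell row 4, column 3 itself could take any of {1, 2, 4} by direct elimination.
Consider where 2 can go in column 3.
row 2, column 3 is out (row 2 already has a 2).
row 3, column 3 is out (row 3 already has a 2).
row 5, column 3 is out (row 5 already has a 2).
row 6, column 3 is out (row 6 already has a 2).
So the only cell in column 3 that can hold 2 is row 4, column 3.
Therefore row 4, column 3 = 2.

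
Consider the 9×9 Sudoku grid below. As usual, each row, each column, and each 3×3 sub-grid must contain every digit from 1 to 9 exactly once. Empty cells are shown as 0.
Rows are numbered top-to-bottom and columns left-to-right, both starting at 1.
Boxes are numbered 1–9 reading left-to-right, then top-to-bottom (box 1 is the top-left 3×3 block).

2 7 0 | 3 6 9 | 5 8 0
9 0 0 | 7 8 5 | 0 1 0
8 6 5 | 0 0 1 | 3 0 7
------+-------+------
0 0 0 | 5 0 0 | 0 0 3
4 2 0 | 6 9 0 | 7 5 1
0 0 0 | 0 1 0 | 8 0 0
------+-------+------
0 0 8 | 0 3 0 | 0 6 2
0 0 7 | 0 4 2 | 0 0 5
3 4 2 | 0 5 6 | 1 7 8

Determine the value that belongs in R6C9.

9

Cell R6C9 itself could take any of {4, 6, 9} by direct elimination.
Consider where 9 can go in column 9.
R1C9 is out (row 1 already has a 9).
R2C9 is out (row 2 already has a 9).
So the only cell in column 9 that can hold 9 is R6C9.
Therefore R6C9 = 9.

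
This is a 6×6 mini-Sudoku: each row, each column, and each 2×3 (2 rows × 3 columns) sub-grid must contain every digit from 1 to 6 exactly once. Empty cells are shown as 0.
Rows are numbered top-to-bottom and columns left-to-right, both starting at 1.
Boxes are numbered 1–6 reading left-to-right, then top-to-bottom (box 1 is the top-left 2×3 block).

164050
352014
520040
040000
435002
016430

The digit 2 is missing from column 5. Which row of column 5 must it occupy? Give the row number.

4

Consider where 2 can go in column 5.
r5c5 is out (row 5 already has a 2).
So the only cell in column 5 that can hold 2 is r4c5.
That is row 4.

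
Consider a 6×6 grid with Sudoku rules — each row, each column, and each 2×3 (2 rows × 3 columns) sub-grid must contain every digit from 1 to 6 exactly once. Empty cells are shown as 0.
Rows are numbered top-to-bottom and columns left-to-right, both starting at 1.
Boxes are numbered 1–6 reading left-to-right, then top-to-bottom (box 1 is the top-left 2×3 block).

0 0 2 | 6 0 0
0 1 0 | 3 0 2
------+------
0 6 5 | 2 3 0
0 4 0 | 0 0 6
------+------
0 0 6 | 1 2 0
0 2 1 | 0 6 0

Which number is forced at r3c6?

4

Cell r3c6 itself could take any of {1, 4} by direct elimination.
Consider where 4 can go in row 3.
r3c1 is out (box 3 already has a 4).
So the only cell in row 3 that can hold 4 is r3c6.
Therefore r3c6 = 4.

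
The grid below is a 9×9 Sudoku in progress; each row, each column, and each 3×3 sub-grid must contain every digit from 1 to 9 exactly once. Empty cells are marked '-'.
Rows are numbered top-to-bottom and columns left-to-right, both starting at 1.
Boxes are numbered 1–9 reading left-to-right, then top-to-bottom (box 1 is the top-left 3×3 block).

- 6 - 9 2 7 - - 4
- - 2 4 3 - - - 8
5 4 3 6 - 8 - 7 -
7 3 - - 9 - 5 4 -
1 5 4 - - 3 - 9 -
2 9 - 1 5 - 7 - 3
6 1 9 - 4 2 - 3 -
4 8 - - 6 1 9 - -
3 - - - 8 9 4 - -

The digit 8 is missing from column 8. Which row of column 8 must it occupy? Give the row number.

Consider where 8 can go in column 8.
R1C8 is out (box 3 already has a 8).
R2C8 is out (row 2 already has a 8).
R8C8 is out (row 8 already has a 8).
R9C8 is out (row 9 already has a 8).
So the only cell in column 8 that can hold 8 is R6C8.
That is row 6.

6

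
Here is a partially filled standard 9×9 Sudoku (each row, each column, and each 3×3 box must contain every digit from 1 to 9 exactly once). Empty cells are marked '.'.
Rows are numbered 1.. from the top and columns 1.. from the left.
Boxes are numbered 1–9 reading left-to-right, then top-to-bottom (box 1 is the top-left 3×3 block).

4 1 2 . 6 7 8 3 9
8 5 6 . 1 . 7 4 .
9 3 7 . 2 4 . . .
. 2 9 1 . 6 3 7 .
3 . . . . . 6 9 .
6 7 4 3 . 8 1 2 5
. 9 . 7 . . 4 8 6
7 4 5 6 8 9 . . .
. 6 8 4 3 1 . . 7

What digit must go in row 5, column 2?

8

Row 5 already contains {3, 6, 9}.
Column 2 already contains {1, 2, 3, 4, 5, 6, 7, 9}.
Its 3×3 block (box 4) already contains {2, 3, 4, 6, 7, 9}.
The only value from 1–9 not eliminated is 8, so row 5, column 2 = 8.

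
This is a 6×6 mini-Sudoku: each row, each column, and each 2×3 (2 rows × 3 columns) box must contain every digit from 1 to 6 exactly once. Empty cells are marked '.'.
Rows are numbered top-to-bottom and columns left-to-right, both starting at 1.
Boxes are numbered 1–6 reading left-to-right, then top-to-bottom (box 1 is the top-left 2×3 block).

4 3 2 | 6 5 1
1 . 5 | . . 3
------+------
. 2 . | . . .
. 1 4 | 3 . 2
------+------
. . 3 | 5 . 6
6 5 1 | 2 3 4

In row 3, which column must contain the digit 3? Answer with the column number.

Consider where 3 can go in row 3.
R3C3 is out (column 3 already has a 3).
R3C4 is out (column 4 already has a 3).
R3C5 is out (column 5 already has a 3).
R3C6 is out (column 6 already has a 3).
So the only cell in row 3 that can hold 3 is R3C1.
That is column 1.

1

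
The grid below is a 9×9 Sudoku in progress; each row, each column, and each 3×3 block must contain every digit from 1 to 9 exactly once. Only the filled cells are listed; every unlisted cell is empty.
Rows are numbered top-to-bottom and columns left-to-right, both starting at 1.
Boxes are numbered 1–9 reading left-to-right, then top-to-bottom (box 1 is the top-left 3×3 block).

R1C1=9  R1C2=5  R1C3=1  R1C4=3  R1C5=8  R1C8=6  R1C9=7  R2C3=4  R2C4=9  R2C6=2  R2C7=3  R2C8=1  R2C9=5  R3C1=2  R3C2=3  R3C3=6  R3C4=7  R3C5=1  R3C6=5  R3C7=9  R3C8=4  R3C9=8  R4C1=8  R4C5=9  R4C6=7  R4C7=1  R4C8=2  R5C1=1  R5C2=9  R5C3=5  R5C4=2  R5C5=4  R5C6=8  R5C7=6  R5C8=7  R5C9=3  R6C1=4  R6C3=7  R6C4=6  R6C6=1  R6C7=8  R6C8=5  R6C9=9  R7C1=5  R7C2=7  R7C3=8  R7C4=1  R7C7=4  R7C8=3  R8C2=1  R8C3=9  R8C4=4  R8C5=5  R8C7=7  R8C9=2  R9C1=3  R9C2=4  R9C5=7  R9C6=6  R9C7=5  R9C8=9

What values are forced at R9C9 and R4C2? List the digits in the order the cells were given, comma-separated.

For R9C9:
  Row 9 already contains {3, 4, 5, 6, 7, 9}.
  Column 9 already contains {2, 3, 5, 7, 8, 9}.
  Its 3×3 block (box 9) already contains {2, 3, 4, 5, 7, 9}.
  The only value from 1–9 not eliminated is 1, so R9C9 = 1.
For R4C2:
  Row 4 already contains {1, 2, 7, 8, 9}.
  Column 2 already contains {1, 3, 4, 5, 7, 9}.
  Its 3×3 block (box 4) already contains {1, 4, 5, 7, 8, 9}.
  The only value from 1–9 not eliminated is 6, so R4C2 = 6.

1,6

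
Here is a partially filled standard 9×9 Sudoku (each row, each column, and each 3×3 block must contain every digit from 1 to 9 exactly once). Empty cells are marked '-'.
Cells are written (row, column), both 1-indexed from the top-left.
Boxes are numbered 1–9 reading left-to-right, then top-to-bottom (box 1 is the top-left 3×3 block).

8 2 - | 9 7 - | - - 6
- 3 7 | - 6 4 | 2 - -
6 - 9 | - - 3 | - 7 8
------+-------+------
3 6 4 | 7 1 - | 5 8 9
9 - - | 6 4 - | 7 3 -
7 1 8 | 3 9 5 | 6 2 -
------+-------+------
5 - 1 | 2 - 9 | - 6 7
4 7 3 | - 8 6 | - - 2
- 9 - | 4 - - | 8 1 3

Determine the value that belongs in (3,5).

2

Cell (3,5) itself could take any of {2, 5} by direct elimination.
Consider where 2 can go in row 3.
(3,2) is out (column 2 already has a 2).
(3,4) is out (column 4 already has a 2).
(3,7) is out (column 7 already has a 2).
So the only cell in row 3 that can hold 2 is (3,5).
Therefore (3,5) = 2.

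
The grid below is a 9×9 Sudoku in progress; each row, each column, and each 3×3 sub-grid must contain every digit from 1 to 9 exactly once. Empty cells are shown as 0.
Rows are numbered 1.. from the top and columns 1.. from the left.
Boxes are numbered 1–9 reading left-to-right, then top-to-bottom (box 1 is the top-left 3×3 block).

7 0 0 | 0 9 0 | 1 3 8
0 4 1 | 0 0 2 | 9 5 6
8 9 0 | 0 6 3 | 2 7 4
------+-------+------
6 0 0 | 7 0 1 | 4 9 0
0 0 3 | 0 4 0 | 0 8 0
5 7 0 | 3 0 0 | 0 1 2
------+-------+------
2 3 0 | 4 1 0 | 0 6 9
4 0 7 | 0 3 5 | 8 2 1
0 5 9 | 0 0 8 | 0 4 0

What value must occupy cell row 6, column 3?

Cell row 6, column 3 itself could take any of {4, 8} by direct elimination.
Consider where 4 can go in column 3.
row 1, column 3 is out (box 1 already has a 4).
row 3, column 3 is out (row 3 already has a 4).
row 4, column 3 is out (row 4 already has a 4).
row 7, column 3 is out (row 7 already has a 4).
So the only cell in column 3 that can hold 4 is row 6, column 3.
Therefore row 6, column 3 = 4.

4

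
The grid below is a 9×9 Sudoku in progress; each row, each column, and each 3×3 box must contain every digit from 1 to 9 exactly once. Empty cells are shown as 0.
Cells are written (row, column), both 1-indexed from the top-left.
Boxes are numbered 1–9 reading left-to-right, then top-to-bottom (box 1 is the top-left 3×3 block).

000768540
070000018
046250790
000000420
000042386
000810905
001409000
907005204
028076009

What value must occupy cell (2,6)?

4

Cell (2,6) itself could take any of {3, 4} by direct elimination.
Consider where 4 can go in column 6.
(3,6) is out (row 3 already has a 4).
(4,6) is out (row 4 already has a 4).
(6,6) is out (box 5 already has a 4).
So the only cell in column 6 that can hold 4 is (2,6).
Therefore (2,6) = 4.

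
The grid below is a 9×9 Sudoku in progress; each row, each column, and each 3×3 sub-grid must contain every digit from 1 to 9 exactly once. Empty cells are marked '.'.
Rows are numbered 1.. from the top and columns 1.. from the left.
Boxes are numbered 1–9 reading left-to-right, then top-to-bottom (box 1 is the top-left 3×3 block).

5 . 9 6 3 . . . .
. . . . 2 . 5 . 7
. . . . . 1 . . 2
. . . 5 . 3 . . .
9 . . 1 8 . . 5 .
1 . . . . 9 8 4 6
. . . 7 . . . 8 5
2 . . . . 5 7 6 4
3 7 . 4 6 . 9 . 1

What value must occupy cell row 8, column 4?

3

Cell row 8, column 4 itself could take any of {3, 8, 9} by direct elimination.
Consider where 3 can go in row 8.
row 8, column 2 is out (box 7 already has a 3).
row 8, column 3 is out (box 7 already has a 3).
row 8, column 5 is out (column 5 already has a 3).
So the only cell in row 8 that can hold 3 is row 8, column 4.
Therefore row 8, column 4 = 3.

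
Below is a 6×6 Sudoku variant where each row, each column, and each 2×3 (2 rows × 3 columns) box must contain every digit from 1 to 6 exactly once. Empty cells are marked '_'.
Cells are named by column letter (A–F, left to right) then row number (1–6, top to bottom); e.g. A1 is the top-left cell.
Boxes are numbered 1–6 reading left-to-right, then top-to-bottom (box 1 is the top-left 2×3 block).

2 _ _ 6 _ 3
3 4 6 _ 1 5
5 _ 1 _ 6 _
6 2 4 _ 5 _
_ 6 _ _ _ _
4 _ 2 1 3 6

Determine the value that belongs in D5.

5

Cell D5 itself could take any of {2, 4, 5} by direct elimination.
Consider where 5 can go in box 6.
E5 is out (column E already has a 5).
F5 is out (column F already has a 5).
So the only cell in box 6 that can hold 5 is D5.
Therefore D5 = 5.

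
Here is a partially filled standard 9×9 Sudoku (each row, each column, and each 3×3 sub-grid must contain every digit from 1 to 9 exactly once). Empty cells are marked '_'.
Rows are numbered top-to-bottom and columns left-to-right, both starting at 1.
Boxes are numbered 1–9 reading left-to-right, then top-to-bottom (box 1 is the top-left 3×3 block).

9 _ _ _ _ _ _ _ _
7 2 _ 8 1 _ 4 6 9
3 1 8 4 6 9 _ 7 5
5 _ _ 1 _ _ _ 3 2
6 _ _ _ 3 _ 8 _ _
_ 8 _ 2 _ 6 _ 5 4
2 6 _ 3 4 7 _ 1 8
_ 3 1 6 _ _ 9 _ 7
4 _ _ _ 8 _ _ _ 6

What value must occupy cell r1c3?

6

Cell r1c3 itself could take any of {4, 5, 6} by direct elimination.
Consider where 6 can go in box 1.
r1c2 is out (column 2 already has a 6).
r2c3 is out (row 2 already has a 6).
So the only cell in box 1 that can hold 6 is r1c3.
Therefore r1c3 = 6.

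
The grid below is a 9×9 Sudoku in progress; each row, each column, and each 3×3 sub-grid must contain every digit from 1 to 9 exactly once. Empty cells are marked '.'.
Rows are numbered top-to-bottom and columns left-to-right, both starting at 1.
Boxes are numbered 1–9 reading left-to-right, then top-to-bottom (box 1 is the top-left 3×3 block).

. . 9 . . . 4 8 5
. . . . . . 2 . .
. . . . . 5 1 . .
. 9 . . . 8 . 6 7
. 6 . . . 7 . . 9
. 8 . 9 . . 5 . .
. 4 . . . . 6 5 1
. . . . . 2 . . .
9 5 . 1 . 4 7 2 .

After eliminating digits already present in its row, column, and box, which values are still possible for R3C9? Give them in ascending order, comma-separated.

Row 3 already contains {1, 5}.
Column 9 already contains {1, 5, 7, 9}.
Its 3×3 block (box 3) already contains {1, 2, 4, 5, 8}.
Removing those from 1–9 leaves {3, 6} as the candidates for R3C9.

3,6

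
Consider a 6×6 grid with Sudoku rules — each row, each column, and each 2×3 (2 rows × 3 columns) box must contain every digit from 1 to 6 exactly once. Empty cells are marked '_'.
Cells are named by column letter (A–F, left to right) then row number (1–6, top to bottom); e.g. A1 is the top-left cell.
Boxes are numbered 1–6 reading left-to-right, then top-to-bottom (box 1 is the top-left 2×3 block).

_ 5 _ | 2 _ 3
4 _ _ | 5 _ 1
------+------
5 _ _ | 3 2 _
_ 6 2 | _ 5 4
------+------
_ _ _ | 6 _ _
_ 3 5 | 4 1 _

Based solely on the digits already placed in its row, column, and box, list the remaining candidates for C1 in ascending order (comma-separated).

1,6

Row 1 already contains {2, 3, 5}.
Column C already contains {2, 5}.
Its 2×3 block (box 1) already contains {4, 5}.
Removing those from 1–6 leaves {1, 6} as the candidates for C1.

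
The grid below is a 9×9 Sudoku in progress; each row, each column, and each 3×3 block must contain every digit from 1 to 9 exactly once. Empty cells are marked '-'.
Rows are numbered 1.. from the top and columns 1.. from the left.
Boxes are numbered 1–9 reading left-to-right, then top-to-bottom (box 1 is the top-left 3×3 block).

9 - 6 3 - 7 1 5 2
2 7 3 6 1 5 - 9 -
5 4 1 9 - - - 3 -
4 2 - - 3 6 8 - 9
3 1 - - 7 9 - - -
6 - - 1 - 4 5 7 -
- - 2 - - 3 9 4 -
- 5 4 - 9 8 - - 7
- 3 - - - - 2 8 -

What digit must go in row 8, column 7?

Cell row 8, column 7 itself could take any of {3, 6} by direct elimination.
Consider where 3 can go in box 9.
row 7, column 9 is out (row 7 already has a 3).
row 8, column 8 is out (column 8 already has a 3).
row 9, column 9 is out (row 9 already has a 3).
So the only cell in box 9 that can hold 3 is row 8, column 7.
Therefore row 8, column 7 = 3.

3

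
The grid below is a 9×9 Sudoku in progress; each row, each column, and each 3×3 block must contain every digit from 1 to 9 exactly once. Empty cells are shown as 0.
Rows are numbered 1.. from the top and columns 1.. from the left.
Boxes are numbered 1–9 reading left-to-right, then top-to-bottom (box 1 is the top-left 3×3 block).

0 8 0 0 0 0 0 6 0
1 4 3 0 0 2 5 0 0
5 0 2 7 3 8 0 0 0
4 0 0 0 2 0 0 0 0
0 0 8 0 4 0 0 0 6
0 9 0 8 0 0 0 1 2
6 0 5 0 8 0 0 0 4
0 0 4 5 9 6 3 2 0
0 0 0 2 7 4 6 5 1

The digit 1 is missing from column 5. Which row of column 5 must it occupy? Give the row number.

1

Consider where 1 can go in column 5.
row 2, column 5 is out (row 2 already has a 1).
row 6, column 5 is out (row 6 already has a 1).
So the only cell in column 5 that can hold 1 is row 1, column 5.
That is row 1.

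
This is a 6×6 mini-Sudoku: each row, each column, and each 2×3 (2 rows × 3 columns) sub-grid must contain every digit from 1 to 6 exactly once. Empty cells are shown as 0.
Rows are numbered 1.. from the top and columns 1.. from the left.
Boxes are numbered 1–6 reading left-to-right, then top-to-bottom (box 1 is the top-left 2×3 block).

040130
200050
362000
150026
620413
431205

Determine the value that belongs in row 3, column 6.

1

Cell row 3, column 6 itself could take any of {1, 4} by direct elimination.
Consider where 1 can go in row 3.
row 3, column 4 is out (column 4 already has a 1).
row 3, column 5 is out (column 5 already has a 1).
So the only cell in row 3 that can hold 1 is row 3, column 6.
Therefore row 3, column 6 = 1.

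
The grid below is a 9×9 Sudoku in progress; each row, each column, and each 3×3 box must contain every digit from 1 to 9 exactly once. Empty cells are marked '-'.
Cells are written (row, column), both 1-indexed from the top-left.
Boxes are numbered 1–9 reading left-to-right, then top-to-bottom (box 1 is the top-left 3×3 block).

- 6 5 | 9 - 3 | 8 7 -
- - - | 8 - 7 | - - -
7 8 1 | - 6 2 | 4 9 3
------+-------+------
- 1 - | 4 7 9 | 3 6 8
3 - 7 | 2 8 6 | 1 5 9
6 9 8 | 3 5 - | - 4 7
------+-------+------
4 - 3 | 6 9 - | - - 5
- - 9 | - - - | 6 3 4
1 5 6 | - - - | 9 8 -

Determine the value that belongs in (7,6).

8

Cell (7,6) itself could take any of {1, 8} by direct elimination.
Consider where 8 can go in row 7.
(7,2) is out (column 2 already has a 8).
(7,7) is out (column 7 already has a 8).
(7,8) is out (column 8 already has a 8).
So the only cell in row 7 that can hold 8 is (7,6).
Therefore (7,6) = 8.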